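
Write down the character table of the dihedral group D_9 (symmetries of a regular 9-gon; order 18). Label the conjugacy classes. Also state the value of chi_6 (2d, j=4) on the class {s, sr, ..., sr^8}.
Conjugacy classes: {e} of size 1, {r^1, r^8} of size 2, {r^2, r^7} of size 2, {r^3, r^6} of size 2, {r^4, r^5} of size 2, {s, sr, ..., sr^8} of size 9.
Character table:
  irrep \ class              {e} (size 1)  {r^1, r^8} (size 2)  {r^2, r^7} (size 2)  {r^3, r^6} (size 2)  {r^4, r^5} (size 2)  {s, sr, ..., sr^8} (size 9)
  chi_1 (triv)               1             1                    1                    1                    1                    1                          
  chi_2 (sign: r->1, s->-1)  1             1                    1                    1                    1                    -1                         
  chi_3 (2d, j=1)            2             2*cos(2*pi/9)        2*cos(4*pi/9)        -1                   -2*cos(pi/9)         0                          
  chi_4 (2d, j=2)            2             2*cos(4*pi/9)        -2*cos(pi/9)         -1                   2*cos(2*pi/9)        0                          
  chi_5 (2d, j=3)            2             -1                   -1                   2                    -1                   0                          
  chi_6 (2d, j=4)            2             -2*cos(pi/9)         2*cos(2*pi/9)        -1                   2*cos(4*pi/9)        0                          

Spot check: chi_6 (2d, j=4) on {s, sr, ..., sr^8} = 0.

Argument: D_9 has order 2*9 = 18 with 6 conjugacy classes, hence 6 irreducibles. Sum of squared dims 1 + 1 + 4 + 4 + 4 + 4 = 18 = |G|. Linear characters come from the abelianisation; the 2-dimensional irreps have character r^k -> 2*cos(2*pi*j*k/9), reflections -> 0.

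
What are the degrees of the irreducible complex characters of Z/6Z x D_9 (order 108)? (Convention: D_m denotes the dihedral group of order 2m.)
Dimensions: 1, 1, 1, 1, 1, 1, 1, 1, 1, 1, 1, 1, 2, 2, 2, 2, 2, 2, 2, 2, 2, 2, 2, 2, 2, 2, 2, 2, 2, 2, 2, 2, 2, 2, 2, 2

Details: There are 36 irreducibles (= number of conjugacy classes). Their dimensions d_i satisfy sum d_i^2 = |G| = 108: 1 + 1 + 1 + 1 + 1 + 1 + 1 + 1 + 1 + 1 + 1 + 1 + 4 + 4 + 4 + 4 + 4 + 4 + 4 + 4 + 4 + 4 + 4 + 4 + 4 + 4 + 4 + 4 + 4 + 4 + 4 + 4 + 4 + 4 + 4 + 4 = 108. (For the product with Z/6Z: each of the 6 1-dim characters of Z/6Z tensors with each irrep of D_9, giving 6 copies of each D_9-dimension.)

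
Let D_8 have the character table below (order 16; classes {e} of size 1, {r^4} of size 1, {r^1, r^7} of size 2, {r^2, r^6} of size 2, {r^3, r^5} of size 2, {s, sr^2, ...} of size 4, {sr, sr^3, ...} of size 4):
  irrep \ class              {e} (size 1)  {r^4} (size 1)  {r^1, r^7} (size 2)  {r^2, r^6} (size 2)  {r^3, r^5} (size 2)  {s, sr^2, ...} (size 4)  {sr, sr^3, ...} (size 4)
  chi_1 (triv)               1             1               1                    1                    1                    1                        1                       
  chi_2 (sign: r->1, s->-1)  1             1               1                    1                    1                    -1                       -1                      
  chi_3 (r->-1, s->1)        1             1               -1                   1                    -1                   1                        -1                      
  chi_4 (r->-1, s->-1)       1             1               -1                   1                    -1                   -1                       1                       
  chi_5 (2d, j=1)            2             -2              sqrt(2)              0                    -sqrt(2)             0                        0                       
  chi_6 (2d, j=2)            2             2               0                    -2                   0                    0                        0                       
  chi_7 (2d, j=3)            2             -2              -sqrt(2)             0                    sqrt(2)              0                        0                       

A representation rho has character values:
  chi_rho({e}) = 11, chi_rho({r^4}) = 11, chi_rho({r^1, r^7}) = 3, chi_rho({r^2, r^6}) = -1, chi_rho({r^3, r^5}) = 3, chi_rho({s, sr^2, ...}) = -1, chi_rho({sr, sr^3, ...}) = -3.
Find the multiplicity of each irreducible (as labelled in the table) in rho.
Multiplicities: chi_1: 1, chi_2: 3, chi_3: 1, chi_4: 0, chi_5: 0, chi_6: 3, chi_7: 0.

Justification: Use <chi_rho, chi> = (1/|G|) sum_C |C| * chi_rho(C) * conj(chi(C)) with |G| = 16 for each irreducible chi in the table:
  <chi_rho, chi_1> = (1/16)[1*(11)*conj(1) + 1*(11)*conj(1) + 2*(3)*conj(1) + 2*(-1)*conj(1) + 2*(3)*conj(1) + 4*(-1)*conj(1) + 4*(-3)*conj(1)]
      = (1/16)[(11) + (11) + (6) + (-2) + (6) + (-4) + (-12)] = 16/16 = 1
  <chi_rho, chi_2> = (1/16)[1*(11)*conj(1) + 1*(11)*conj(1) + 2*(3)*conj(1) + 2*(-1)*conj(1) + 2*(3)*conj(1) + 4*(-1)*conj(-1) + 4*(-3)*conj(-1)]
      = (1/16)[(11) + (11) + (6) + (-2) + (6) + (4) + (12)] = 48/16 = 3
  <chi_rho, chi_3> = (1/16)[1*(11)*conj(1) + 1*(11)*conj(1) + 2*(3)*conj(-1) + 2*(-1)*conj(1) + 2*(3)*conj(-1) + 4*(-1)*conj(1) + 4*(-3)*conj(-1)]
      = (1/16)[(11) + (11) + (-6) + (-2) + (-6) + (-4) + (12)] = 16/16 = 1
  <chi_rho, chi_4> = (1/16)[1*(11)*conj(1) + 1*(11)*conj(1) + 2*(3)*conj(-1) + 2*(-1)*conj(1) + 2*(3)*conj(-1) + 4*(-1)*conj(-1) + 4*(-3)*conj(1)]
      = (1/16)[(11) + (11) + (-6) + (-2) + (-6) + (4) + (-12)] = 0/16 = 0
  <chi_rho, chi_5> = (1/16)[1*(11)*conj(2) + 1*(11)*conj(-2) + 2*(3)*conj(sqrt(2)) + 2*(-1)*conj(0) + 2*(3)*conj(-sqrt(2)) + 4*(-1)*conj(0) + 4*(-3)*conj(0)]
      = (1/16)[(22) + (-22) + (6*sqrt(2)) + (0) + (-6*sqrt(2)) + (0) + (0)] = 0/16 = 0
  <chi_rho, chi_6> = (1/16)[1*(11)*conj(2) + 1*(11)*conj(2) + 2*(3)*conj(0) + 2*(-1)*conj(-2) + 2*(3)*conj(0) + 4*(-1)*conj(0) + 4*(-3)*conj(0)]
      = (1/16)[(22) + (22) + (0) + (4) + (0) + (0) + (0)] = 48/16 = 3
  <chi_rho, chi_7> = (1/16)[1*(11)*conj(2) + 1*(11)*conj(-2) + 2*(3)*conj(-sqrt(2)) + 2*(-1)*conj(0) + 2*(3)*conj(sqrt(2)) + 4*(-1)*conj(0) + 4*(-3)*conj(0)]
      = (1/16)[(22) + (-22) + (-6*sqrt(2)) + (0) + (6*sqrt(2)) + (0) + (0)] = 0/16 = 0
Dimension check: dim(rho) = sum (mult * dim) = 1*1 + 3*1 + 1*1 + 0*1 + 0*2 + 3*2 + 0*2 = 11 = chi_rho(e) = 11.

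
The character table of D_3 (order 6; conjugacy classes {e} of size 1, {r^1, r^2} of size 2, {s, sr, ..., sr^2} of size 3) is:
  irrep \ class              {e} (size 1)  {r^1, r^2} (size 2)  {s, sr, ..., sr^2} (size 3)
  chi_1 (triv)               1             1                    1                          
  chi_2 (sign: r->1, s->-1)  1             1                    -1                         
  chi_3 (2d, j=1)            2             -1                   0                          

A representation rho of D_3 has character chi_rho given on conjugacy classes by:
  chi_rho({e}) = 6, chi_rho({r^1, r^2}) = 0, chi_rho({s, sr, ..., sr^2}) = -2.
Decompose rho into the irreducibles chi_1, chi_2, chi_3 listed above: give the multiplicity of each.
Multiplicities: chi_1: 0, chi_2: 2, chi_3: 2.

Proof sketch: Use <chi_rho, chi> = (1/|G|) sum_C |C| * chi_rho(C) * conj(chi(C)) with |G| = 6 for each irreducible chi in the table:
  <chi_rho, chi_1> = (1/6)[1*(6)*conj(1) + 2*(0)*conj(1) + 3*(-2)*conj(1)]
      = (1/6)[(6) + (0) + (-6)] = 0/6 = 0
  <chi_rho, chi_2> = (1/6)[1*(6)*conj(1) + 2*(0)*conj(1) + 3*(-2)*conj(-1)]
      = (1/6)[(6) + (0) + (6)] = 12/6 = 2
  <chi_rho, chi_3> = (1/6)[1*(6)*conj(2) + 2*(0)*conj(-1) + 3*(-2)*conj(0)]
      = (1/6)[(12) + (0) + (0)] = 12/6 = 2
Dimension check: dim(rho) = sum (mult * dim) = 0*1 + 2*1 + 2*2 = 6 = chi_rho(e) = 6.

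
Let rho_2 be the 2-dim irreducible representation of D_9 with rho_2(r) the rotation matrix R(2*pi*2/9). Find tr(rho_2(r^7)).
chi_{rho_2}(r^7) = 2*cos(2*pi*2*7/9) = -2*cos(pi/9)

Working: rho_2(r^7) is rotation by angle 2*pi*2*7/9, whose trace is 2*cos(2*pi*2*7/9) = -2*cos(pi/9).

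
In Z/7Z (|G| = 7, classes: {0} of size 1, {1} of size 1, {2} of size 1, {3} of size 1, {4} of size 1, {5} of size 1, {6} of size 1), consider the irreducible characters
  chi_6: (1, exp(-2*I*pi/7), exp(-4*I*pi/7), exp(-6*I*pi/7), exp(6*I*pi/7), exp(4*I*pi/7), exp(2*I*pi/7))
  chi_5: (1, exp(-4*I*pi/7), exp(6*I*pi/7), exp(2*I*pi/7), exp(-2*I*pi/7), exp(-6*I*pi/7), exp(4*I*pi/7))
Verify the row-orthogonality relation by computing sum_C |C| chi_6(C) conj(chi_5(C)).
Sum = 0; so <chi_6, chi_5> = 0 (distinct irreducibles are orthogonal).

Compute term by term over conjugacy classes (|C| * chi_6(C) * conj(chi_5(C))):
  1*(1)*conj(1) + 1*(exp(-2*I*pi/7))*conj(exp(-4*I*pi/7)) + 1*(exp(-4*I*pi/7))*conj(exp(6*I*pi/7)) + 1*(exp(-6*I*pi/7))*conj(exp(2*I*pi/7)) + 1*(exp(6*I*pi/7))*conj(exp(-2*I*pi/7)) + 1*(exp(4*I*pi/7))*conj(exp(-6*I*pi/7)) + 1*(exp(2*I*pi/7))*conj(exp(4*I*pi/7))
  = (1) + (exp(2*I*pi/7)) + (exp(4*I*pi/7)) + (exp(6*I*pi/7)) + (exp(-6*I*pi/7)) + (exp(-4*I*pi/7)) + (exp(-2*I*pi/7))
  = 0.
(Exp terms are combined using exp(i*s)*conj(exp(i*t)) = exp(i*(s-t)), and sums of them are collapsed using the identity that for every m > 1 the m distinct m-th roots of unity sum to 0, e.g. 1 + exp(2*I*pi/3) + exp(-2*I*pi/3) = 0.)
Dividing by |G| = 7 gives 0/7 = 0, matching the row-orthogonality relation <chi_6, chi_5> = [chi_6 = chi_5].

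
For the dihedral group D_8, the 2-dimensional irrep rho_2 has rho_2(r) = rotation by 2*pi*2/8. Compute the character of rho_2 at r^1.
chi_{rho_2}(r^1) = 2*cos(2*pi*2*1/8) = 0

rho_2(r^1) is rotation by angle 2*pi*2*1/8, whose trace is 2*cos(2*pi*2*1/8) = 0.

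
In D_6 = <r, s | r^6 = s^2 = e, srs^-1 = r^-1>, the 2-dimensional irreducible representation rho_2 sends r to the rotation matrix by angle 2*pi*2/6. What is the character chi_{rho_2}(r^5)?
chi_{rho_2}(r^5) = 2*cos(2*pi*2*5/6) = -1

Solution. rho_2(r^5) is rotation by angle 2*pi*2*5/6, whose trace is 2*cos(2*pi*2*5/6) = -1.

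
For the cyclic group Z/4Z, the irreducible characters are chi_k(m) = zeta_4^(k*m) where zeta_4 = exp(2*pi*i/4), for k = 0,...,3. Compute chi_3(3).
chi_3(3) = zeta_4^9 = I

Why: chi_3(3) = zeta_4^(3*3) = zeta_4^9. Since zeta_4^4 = 1, this equals zeta_4^1 = exp(2*pi*i*1/4) = I.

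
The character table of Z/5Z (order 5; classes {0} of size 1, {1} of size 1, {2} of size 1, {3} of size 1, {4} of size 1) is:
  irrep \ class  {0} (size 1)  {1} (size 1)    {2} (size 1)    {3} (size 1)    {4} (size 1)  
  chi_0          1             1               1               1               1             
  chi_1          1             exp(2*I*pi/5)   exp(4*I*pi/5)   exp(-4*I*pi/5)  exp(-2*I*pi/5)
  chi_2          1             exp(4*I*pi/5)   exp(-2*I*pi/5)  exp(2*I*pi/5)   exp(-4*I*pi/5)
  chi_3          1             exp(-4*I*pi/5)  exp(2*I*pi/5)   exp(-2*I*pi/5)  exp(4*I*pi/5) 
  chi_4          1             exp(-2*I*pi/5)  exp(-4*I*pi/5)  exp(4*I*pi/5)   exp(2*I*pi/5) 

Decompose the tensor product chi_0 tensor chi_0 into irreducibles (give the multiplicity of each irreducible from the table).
chi_0 tensor chi_0 = chi_0 (all other irreducibles have multiplicity 0).

Derivation: The character of a tensor product is the pointwise product (chi_0 * chi_0)(C) = chi_0(C) * chi_0(C):
  {0}: (1)*(1), {1}: (1)*(1), {2}: (1)*(1), {3}: (1)*(1), {4}: (1)*(1)
so (chi_0 * chi_0) takes values
  {0} -> 1, {1} -> 1, {2} -> 1, {3} -> 1, {4} -> 1.
Now take the inner product of this character with each irreducible chi from the table, <chi_0*chi_0, chi> = (1/5) sum_C |C| (chi_0*chi_0)(C) conj(chi(C)):
  <chi_0*chi_0, chi_0> = (1/5)[1*(1)*conj(1) + 1*(1)*conj(1) + 1*(1)*conj(1) + 1*(1)*conj(1) + 1*(1)*conj(1)]
      = (1/5)[(1) + (1) + (1) + (1) + (1)] = 5/5 = 1
  <chi_0*chi_0, chi_1> = (1/5)[1*(1)*conj(1) + 1*(1)*conj(exp(2*I*pi/5)) + 1*(1)*conj(exp(4*I*pi/5)) + 1*(1)*conj(exp(-4*I*pi/5)) + 1*(1)*conj(exp(-2*I*pi/5))]
      = (1/5)[(1) + (exp(-2*I*pi/5)) + (exp(-4*I*pi/5)) + (exp(4*I*pi/5)) + (exp(2*I*pi/5))] = 0/5 = 0
  <chi_0*chi_0, chi_2> = (1/5)[1*(1)*conj(1) + 1*(1)*conj(exp(4*I*pi/5)) + 1*(1)*conj(exp(-2*I*pi/5)) + 1*(1)*conj(exp(2*I*pi/5)) + 1*(1)*conj(exp(-4*I*pi/5))]
      = (1/5)[(1) + (exp(-4*I*pi/5)) + (exp(2*I*pi/5)) + (exp(-2*I*pi/5)) + (exp(4*I*pi/5))] = 0/5 = 0
  <chi_0*chi_0, chi_3> = (1/5)[1*(1)*conj(1) + 1*(1)*conj(exp(-4*I*pi/5)) + 1*(1)*conj(exp(2*I*pi/5)) + 1*(1)*conj(exp(-2*I*pi/5)) + 1*(1)*conj(exp(4*I*pi/5))]
      = (1/5)[(1) + (exp(4*I*pi/5)) + (exp(-2*I*pi/5)) + (exp(2*I*pi/5)) + (exp(-4*I*pi/5))] = 0/5 = 0
  <chi_0*chi_0, chi_4> = (1/5)[1*(1)*conj(1) + 1*(1)*conj(exp(-2*I*pi/5)) + 1*(1)*conj(exp(-4*I*pi/5)) + 1*(1)*conj(exp(4*I*pi/5)) + 1*(1)*conj(exp(2*I*pi/5))]
      = (1/5)[(1) + (exp(2*I*pi/5)) + (exp(4*I*pi/5)) + (exp(-4*I*pi/5)) + (exp(-2*I*pi/5))] = 0/5 = 0
(Exp terms are combined using exp(i*s)*conj(exp(i*t)) = exp(i*(s-t)), and sums of them are collapsed using the identity that for every m > 1 the m distinct m-th roots of unity sum to 0, e.g. 1 + exp(2*I*pi/3) + exp(-2*I*pi/3) = 0.)
Hence the multiplicities are chi_0: 1. Dimension check: dim(chi_0)*dim(chi_0) = 1*1 = 1 and sum (mult * dim) = 1*1 = 1.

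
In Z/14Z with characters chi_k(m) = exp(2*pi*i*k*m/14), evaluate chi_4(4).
chi_4(4) = zeta_14^16 = exp(2*I*pi/7)

Explanation: chi_4(4) = zeta_14^(4*4) = zeta_14^16. Since zeta_14^14 = 1, this equals zeta_14^2 = exp(2*pi*i*2/14) = exp(2*I*pi/7).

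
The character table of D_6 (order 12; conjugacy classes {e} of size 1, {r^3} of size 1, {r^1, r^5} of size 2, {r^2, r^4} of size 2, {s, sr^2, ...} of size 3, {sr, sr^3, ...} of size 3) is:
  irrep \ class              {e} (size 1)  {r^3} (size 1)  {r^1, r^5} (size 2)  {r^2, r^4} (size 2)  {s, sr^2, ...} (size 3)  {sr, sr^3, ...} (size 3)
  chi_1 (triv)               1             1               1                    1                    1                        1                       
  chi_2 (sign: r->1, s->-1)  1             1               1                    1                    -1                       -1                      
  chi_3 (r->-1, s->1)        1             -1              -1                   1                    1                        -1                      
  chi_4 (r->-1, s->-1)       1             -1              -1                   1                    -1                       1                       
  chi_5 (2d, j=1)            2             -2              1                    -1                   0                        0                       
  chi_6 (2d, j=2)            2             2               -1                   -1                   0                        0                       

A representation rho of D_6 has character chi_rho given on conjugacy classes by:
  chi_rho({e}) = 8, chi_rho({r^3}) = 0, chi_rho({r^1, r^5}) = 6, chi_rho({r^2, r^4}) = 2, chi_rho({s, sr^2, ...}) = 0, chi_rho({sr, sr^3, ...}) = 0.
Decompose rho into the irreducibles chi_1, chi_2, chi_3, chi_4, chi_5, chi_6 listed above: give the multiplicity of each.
Multiplicities: chi_1: 2, chi_2: 2, chi_3: 0, chi_4: 0, chi_5: 2, chi_6: 0.

Justification: Use <chi_rho, chi> = (1/|G|) sum_C |C| * chi_rho(C) * conj(chi(C)) with |G| = 12 for each irreducible chi in the table:
  <chi_rho, chi_1> = (1/12)[1*(8)*conj(1) + 1*(0)*conj(1) + 2*(6)*conj(1) + 2*(2)*conj(1) + 3*(0)*conj(1) + 3*(0)*conj(1)]
      = (1/12)[(8) + (0) + (12) + (4) + (0) + (0)] = 24/12 = 2
  <chi_rho, chi_2> = (1/12)[1*(8)*conj(1) + 1*(0)*conj(1) + 2*(6)*conj(1) + 2*(2)*conj(1) + 3*(0)*conj(-1) + 3*(0)*conj(-1)]
      = (1/12)[(8) + (0) + (12) + (4) + (0) + (0)] = 24/12 = 2
  <chi_rho, chi_3> = (1/12)[1*(8)*conj(1) + 1*(0)*conj(-1) + 2*(6)*conj(-1) + 2*(2)*conj(1) + 3*(0)*conj(1) + 3*(0)*conj(-1)]
      = (1/12)[(8) + (0) + (-12) + (4) + (0) + (0)] = 0/12 = 0
  <chi_rho, chi_4> = (1/12)[1*(8)*conj(1) + 1*(0)*conj(-1) + 2*(6)*conj(-1) + 2*(2)*conj(1) + 3*(0)*conj(-1) + 3*(0)*conj(1)]
      = (1/12)[(8) + (0) + (-12) + (4) + (0) + (0)] = 0/12 = 0
  <chi_rho, chi_5> = (1/12)[1*(8)*conj(2) + 1*(0)*conj(-2) + 2*(6)*conj(1) + 2*(2)*conj(-1) + 3*(0)*conj(0) + 3*(0)*conj(0)]
      = (1/12)[(16) + (0) + (12) + (-4) + (0) + (0)] = 24/12 = 2
  <chi_rho, chi_6> = (1/12)[1*(8)*conj(2) + 1*(0)*conj(2) + 2*(6)*conj(-1) + 2*(2)*conj(-1) + 3*(0)*conj(0) + 3*(0)*conj(0)]
      = (1/12)[(16) + (0) + (-12) + (-4) + (0) + (0)] = 0/12 = 0
Dimension check: dim(rho) = sum (mult * dim) = 2*1 + 2*1 + 0*1 + 0*1 + 2*2 + 0*2 = 8 = chi_rho(e) = 8.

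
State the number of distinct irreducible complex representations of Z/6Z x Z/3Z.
18

Justification: The number of irreducible complex representations of a finite group equals its number of conjugacy classes. Z/6Z x Z/3Z is abelian of order 18, so every element is its own conjugacy class: 18 classes, so Z/6Z x Z/3Z (order 18) has exactly 18 irreducible complex representations.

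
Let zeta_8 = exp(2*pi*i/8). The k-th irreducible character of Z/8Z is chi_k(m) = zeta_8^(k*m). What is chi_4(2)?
chi_4(2) = zeta_8^8 = 1

Working: chi_4(2) = zeta_8^(4*2) = zeta_8^8. Since zeta_8^8 = 1, this equals zeta_8^0 = exp(2*pi*i*0/8) = 1.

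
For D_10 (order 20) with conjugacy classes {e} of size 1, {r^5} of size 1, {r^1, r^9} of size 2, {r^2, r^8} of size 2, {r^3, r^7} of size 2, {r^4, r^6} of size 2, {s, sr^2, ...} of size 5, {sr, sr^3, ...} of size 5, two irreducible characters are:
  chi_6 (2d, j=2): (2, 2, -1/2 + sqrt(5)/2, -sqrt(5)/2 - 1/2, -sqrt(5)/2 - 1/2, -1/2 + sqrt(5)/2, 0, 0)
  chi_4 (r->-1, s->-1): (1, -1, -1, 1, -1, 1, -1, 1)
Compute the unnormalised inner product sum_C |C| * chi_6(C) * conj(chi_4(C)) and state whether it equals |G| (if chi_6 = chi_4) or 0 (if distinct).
Sum = 0; so <chi_6, chi_4> = 0 (distinct irreducibles are orthogonal).

Details: Compute term by term over conjugacy classes (|C| * chi_6(C) * conj(chi_4(C))):
  1*(2)*conj(1) + 1*(2)*conj(-1) + 2*(-1/2 + sqrt(5)/2)*conj(-1) + 2*(-sqrt(5)/2 - 1/2)*conj(1) + 2*(-sqrt(5)/2 - 1/2)*conj(-1) + 2*(-1/2 + sqrt(5)/2)*conj(1) + 5*(0)*conj(-1) + 5*(0)*conj(1)
  = (2) + (-2) + (1 - sqrt(5)) + (-sqrt(5) - 1) + (1 + sqrt(5)) + (-1 + sqrt(5)) + (0) + (0)
  = 0.
Dividing by |G| = 20 gives 0/20 = 0, matching the row-orthogonality relation <chi_6, chi_4> = [chi_6 = chi_4].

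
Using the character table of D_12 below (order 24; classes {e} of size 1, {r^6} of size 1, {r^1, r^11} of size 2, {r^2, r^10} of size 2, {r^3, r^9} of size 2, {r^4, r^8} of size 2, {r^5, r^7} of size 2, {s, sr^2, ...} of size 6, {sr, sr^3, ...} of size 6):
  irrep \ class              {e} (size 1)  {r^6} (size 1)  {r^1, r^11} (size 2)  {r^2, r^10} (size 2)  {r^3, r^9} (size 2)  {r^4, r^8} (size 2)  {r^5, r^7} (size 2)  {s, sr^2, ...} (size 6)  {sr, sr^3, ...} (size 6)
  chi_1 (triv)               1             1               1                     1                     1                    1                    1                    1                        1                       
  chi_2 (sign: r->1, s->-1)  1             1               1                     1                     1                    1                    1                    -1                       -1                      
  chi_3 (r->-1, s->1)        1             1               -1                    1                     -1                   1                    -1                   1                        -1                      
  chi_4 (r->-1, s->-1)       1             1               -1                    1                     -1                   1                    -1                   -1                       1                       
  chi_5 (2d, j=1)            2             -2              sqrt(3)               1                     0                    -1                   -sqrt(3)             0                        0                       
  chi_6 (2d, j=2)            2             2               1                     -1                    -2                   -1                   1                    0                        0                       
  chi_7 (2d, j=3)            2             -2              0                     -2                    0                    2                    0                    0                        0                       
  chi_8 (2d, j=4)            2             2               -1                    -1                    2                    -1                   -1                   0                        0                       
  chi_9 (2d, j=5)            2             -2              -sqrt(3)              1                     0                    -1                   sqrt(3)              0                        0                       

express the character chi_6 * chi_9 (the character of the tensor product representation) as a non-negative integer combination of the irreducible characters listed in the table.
chi_6 tensor chi_9 = chi_7 + chi_9 (all other irreducibles have multiplicity 0).

Justification: The character of a tensor product is the pointwise product (chi_6 * chi_9)(C) = chi_6(C) * chi_9(C):
  {e}: (2)*(2), {r^6}: (2)*(-2), {r^1, r^11}: (1)*(-sqrt(3)), {r^2, r^10}: (-1)*(1), {r^3, r^9}: (-2)*(0), {r^4, r^8}: (-1)*(-1), {r^5, r^7}: (1)*(sqrt(3)), {s, sr^2, ...}: (0)*(0), {sr, sr^3, ...}: (0)*(0)
so (chi_6 * chi_9) takes values
  {e} -> 4, {r^6} -> -4, {r^1, r^11} -> -sqrt(3), {r^2, r^10} -> -1, {r^3, r^9} -> 0, {r^4, r^8} -> 1, {r^5, r^7} -> sqrt(3), {s, sr^2, ...} -> 0, {sr, sr^3, ...} -> 0.
Now take the inner product of this character with each irreducible chi from the table, <chi_6*chi_9, chi> = (1/24) sum_C |C| (chi_6*chi_9)(C) conj(chi(C)):
  <chi_6*chi_9, chi_1> = (1/24)[1*(4)*conj(1) + 1*(-4)*conj(1) + 2*(-sqrt(3))*conj(1) + 2*(-1)*conj(1) + 2*(0)*conj(1) + 2*(1)*conj(1) + 2*(sqrt(3))*conj(1) + 6*(0)*conj(1) + 6*(0)*conj(1)]
      = (1/24)[(4) + (-4) + (-2*sqrt(3)) + (-2) + (0) + (2) + (2*sqrt(3)) + (0) + (0)] = 0/24 = 0
  <chi_6*chi_9, chi_2> = (1/24)[1*(4)*conj(1) + 1*(-4)*conj(1) + 2*(-sqrt(3))*conj(1) + 2*(-1)*conj(1) + 2*(0)*conj(1) + 2*(1)*conj(1) + 2*(sqrt(3))*conj(1) + 6*(0)*conj(-1) + 6*(0)*conj(-1)]
      = (1/24)[(4) + (-4) + (-2*sqrt(3)) + (-2) + (0) + (2) + (2*sqrt(3)) + (0) + (0)] = 0/24 = 0
  <chi_6*chi_9, chi_3> = (1/24)[1*(4)*conj(1) + 1*(-4)*conj(1) + 2*(-sqrt(3))*conj(-1) + 2*(-1)*conj(1) + 2*(0)*conj(-1) + 2*(1)*conj(1) + 2*(sqrt(3))*conj(-1) + 6*(0)*conj(1) + 6*(0)*conj(-1)]
      = (1/24)[(4) + (-4) + (2*sqrt(3)) + (-2) + (0) + (2) + (-2*sqrt(3)) + (0) + (0)] = 0/24 = 0
  <chi_6*chi_9, chi_4> = (1/24)[1*(4)*conj(1) + 1*(-4)*conj(1) + 2*(-sqrt(3))*conj(-1) + 2*(-1)*conj(1) + 2*(0)*conj(-1) + 2*(1)*conj(1) + 2*(sqrt(3))*conj(-1) + 6*(0)*conj(-1) + 6*(0)*conj(1)]
      = (1/24)[(4) + (-4) + (2*sqrt(3)) + (-2) + (0) + (2) + (-2*sqrt(3)) + (0) + (0)] = 0/24 = 0
  <chi_6*chi_9, chi_5> = (1/24)[1*(4)*conj(2) + 1*(-4)*conj(-2) + 2*(-sqrt(3))*conj(sqrt(3)) + 2*(-1)*conj(1) + 2*(0)*conj(0) + 2*(1)*conj(-1) + 2*(sqrt(3))*conj(-sqrt(3)) + 6*(0)*conj(0) + 6*(0)*conj(0)]
      = (1/24)[(8) + (8) + (-6) + (-2) + (0) + (-2) + (-6) + (0) + (0)] = 0/24 = 0
  <chi_6*chi_9, chi_6> = (1/24)[1*(4)*conj(2) + 1*(-4)*conj(2) + 2*(-sqrt(3))*conj(1) + 2*(-1)*conj(-1) + 2*(0)*conj(-2) + 2*(1)*conj(-1) + 2*(sqrt(3))*conj(1) + 6*(0)*conj(0) + 6*(0)*conj(0)]
      = (1/24)[(8) + (-8) + (-2*sqrt(3)) + (2) + (0) + (-2) + (2*sqrt(3)) + (0) + (0)] = 0/24 = 0
  <chi_6*chi_9, chi_7> = (1/24)[1*(4)*conj(2) + 1*(-4)*conj(-2) + 2*(-sqrt(3))*conj(0) + 2*(-1)*conj(-2) + 2*(0)*conj(0) + 2*(1)*conj(2) + 2*(sqrt(3))*conj(0) + 6*(0)*conj(0) + 6*(0)*conj(0)]
      = (1/24)[(8) + (8) + (0) + (4) + (0) + (4) + (0) + (0) + (0)] = 24/24 = 1
  <chi_6*chi_9, chi_8> = (1/24)[1*(4)*conj(2) + 1*(-4)*conj(2) + 2*(-sqrt(3))*conj(-1) + 2*(-1)*conj(-1) + 2*(0)*conj(2) + 2*(1)*conj(-1) + 2*(sqrt(3))*conj(-1) + 6*(0)*conj(0) + 6*(0)*conj(0)]
      = (1/24)[(8) + (-8) + (2*sqrt(3)) + (2) + (0) + (-2) + (-2*sqrt(3)) + (0) + (0)] = 0/24 = 0
  <chi_6*chi_9, chi_9> = (1/24)[1*(4)*conj(2) + 1*(-4)*conj(-2) + 2*(-sqrt(3))*conj(-sqrt(3)) + 2*(-1)*conj(1) + 2*(0)*conj(0) + 2*(1)*conj(-1) + 2*(sqrt(3))*conj(sqrt(3)) + 6*(0)*conj(0) + 6*(0)*conj(0)]
      = (1/24)[(8) + (8) + (6) + (-2) + (0) + (-2) + (6) + (0) + (0)] = 24/24 = 1
Hence the multiplicities are chi_7: 1, chi_9: 1. Dimension check: dim(chi_6)*dim(chi_9) = 2*2 = 4 and sum (mult * dim) = 1*2 + 1*2 = 4.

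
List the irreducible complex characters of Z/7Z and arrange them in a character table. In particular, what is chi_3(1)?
Character table of Z/7Z (irreps indexed chi_0,...,chi_6 with chi_k(m) = zeta_7^(k*m), zeta_7 = exp(2*pi*i/7)):
  irrep \ class  {0} (size 1)  {1} (size 1)    {2} (size 1)    {3} (size 1)    {4} (size 1)    {5} (size 1)    {6} (size 1)  
  chi_0          1             1               1               1               1               1               1             
  chi_1          1             exp(2*I*pi/7)   exp(4*I*pi/7)   exp(6*I*pi/7)   exp(-6*I*pi/7)  exp(-4*I*pi/7)  exp(-2*I*pi/7)
  chi_2          1             exp(4*I*pi/7)   exp(-6*I*pi/7)  exp(-2*I*pi/7)  exp(2*I*pi/7)   exp(6*I*pi/7)   exp(-4*I*pi/7)
  chi_3          1             exp(6*I*pi/7)   exp(-2*I*pi/7)  exp(4*I*pi/7)   exp(-4*I*pi/7)  exp(2*I*pi/7)   exp(-6*I*pi/7)
  chi_4          1             exp(-6*I*pi/7)  exp(2*I*pi/7)   exp(-4*I*pi/7)  exp(4*I*pi/7)   exp(-2*I*pi/7)  exp(6*I*pi/7) 
  chi_5          1             exp(-4*I*pi/7)  exp(6*I*pi/7)   exp(2*I*pi/7)   exp(-2*I*pi/7)  exp(-6*I*pi/7)  exp(4*I*pi/7) 
  chi_6          1             exp(-2*I*pi/7)  exp(-4*I*pi/7)  exp(-6*I*pi/7)  exp(6*I*pi/7)   exp(4*I*pi/7)   exp(2*I*pi/7) 

Spot check: chi_3(1) = zeta_7^(3*1) = zeta_7^3 = exp(6*I*pi/7).

Explanation: Z/7Z is abelian, so all 7 irreducible complex representations are 1-dimensional. They are given by chi_k(m) = zeta_7^(k*m) for k = 0,...,6. Row orthogonality: sum_m chi_k(m) conj(chi_l(m)) = 7 * [k = l].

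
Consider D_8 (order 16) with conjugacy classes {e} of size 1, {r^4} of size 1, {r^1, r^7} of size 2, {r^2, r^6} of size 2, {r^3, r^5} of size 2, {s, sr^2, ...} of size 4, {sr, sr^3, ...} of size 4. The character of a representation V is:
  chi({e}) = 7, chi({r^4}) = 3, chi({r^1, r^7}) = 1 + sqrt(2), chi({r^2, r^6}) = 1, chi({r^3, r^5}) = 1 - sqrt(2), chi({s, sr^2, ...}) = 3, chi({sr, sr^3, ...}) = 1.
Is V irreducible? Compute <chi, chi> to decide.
Not irreducible (reducible): <chi, chi> = 7 > 1.

Reasoning: <chi, chi> = (1/|G|) sum_C |C| * |chi(C)|^2 = (1/16)[1*|7|^2 + 1*|3|^2 + 2*|1 + sqrt(2)|^2 + 2*|1|^2 + 2*|1 - sqrt(2)|^2 + 4*|3|^2 + 4*|1|^2]
  = (1/16)[(49) + (9) + (4*sqrt(2) + 6) + (2) + (6 - 4*sqrt(2)) + (36) + (4)] = 112/16 = 7.
A character is irreducible iff <chi, chi> = 1, so this representation is reducible.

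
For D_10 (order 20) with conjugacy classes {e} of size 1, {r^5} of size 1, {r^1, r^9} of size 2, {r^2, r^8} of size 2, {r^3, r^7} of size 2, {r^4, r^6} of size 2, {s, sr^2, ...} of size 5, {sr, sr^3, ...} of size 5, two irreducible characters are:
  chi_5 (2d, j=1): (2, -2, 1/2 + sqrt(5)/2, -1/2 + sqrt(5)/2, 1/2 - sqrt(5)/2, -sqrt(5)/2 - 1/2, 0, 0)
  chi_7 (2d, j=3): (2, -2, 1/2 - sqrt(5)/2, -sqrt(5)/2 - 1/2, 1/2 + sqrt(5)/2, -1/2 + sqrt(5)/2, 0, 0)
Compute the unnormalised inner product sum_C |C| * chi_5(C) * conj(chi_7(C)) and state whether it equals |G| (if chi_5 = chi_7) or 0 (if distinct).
Sum = 0; so <chi_5, chi_7> = 0 (distinct irreducibles are orthogonal).

Reasoning: Compute term by term over conjugacy classes (|C| * chi_5(C) * conj(chi_7(C))):
  1*(2)*conj(2) + 1*(-2)*conj(-2) + 2*(1/2 + sqrt(5)/2)*conj(1/2 - sqrt(5)/2) + 2*(-1/2 + sqrt(5)/2)*conj(-sqrt(5)/2 - 1/2) + 2*(1/2 - sqrt(5)/2)*conj(1/2 + sqrt(5)/2) + 2*(-sqrt(5)/2 - 1/2)*conj(-1/2 + sqrt(5)/2) + 5*(0)*conj(0) + 5*(0)*conj(0)
  = (4) + (4) + (-2) + (-2) + (-2) + (-2) + (0) + (0)
  = 0.
Dividing by |G| = 20 gives 0/20 = 0, matching the row-orthogonality relation <chi_5, chi_7> = [chi_5 = chi_7].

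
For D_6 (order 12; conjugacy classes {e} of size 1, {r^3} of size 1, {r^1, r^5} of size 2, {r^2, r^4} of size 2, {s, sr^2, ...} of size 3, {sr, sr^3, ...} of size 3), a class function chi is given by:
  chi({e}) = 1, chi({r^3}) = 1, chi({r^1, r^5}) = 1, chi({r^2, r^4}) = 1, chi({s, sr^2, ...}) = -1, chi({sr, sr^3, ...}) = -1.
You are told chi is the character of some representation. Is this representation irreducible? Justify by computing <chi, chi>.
Irreducible: <chi, chi> = 1.

Working: <chi, chi> = (1/|G|) sum_C |C| * |chi(C)|^2 = (1/12)[1*|1|^2 + 1*|1|^2 + 2*|1|^2 + 2*|1|^2 + 3*|-1|^2 + 3*|-1|^2]
  = (1/12)[(1) + (1) + (2) + (2) + (3) + (3)] = 12/12 = 1.
A character is irreducible iff <chi, chi> = 1, so this representation is irreducible.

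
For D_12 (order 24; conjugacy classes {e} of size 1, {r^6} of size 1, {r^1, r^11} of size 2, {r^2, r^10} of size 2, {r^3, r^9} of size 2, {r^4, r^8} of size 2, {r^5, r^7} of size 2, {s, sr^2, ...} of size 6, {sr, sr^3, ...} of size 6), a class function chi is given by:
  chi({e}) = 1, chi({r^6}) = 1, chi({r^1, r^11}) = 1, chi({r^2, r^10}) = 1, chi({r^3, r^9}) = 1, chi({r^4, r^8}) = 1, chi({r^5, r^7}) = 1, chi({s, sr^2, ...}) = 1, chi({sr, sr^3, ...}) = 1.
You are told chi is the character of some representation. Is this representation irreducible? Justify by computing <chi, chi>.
Irreducible: <chi, chi> = 1.

Why: <chi, chi> = (1/|G|) sum_C |C| * |chi(C)|^2 = (1/24)[1*|1|^2 + 1*|1|^2 + 2*|1|^2 + 2*|1|^2 + 2*|1|^2 + 2*|1|^2 + 2*|1|^2 + 6*|1|^2 + 6*|1|^2]
  = (1/24)[(1) + (1) + (2) + (2) + (2) + (2) + (2) + (6) + (6)] = 24/24 = 1.
A character is irreducible iff <chi, chi> = 1, so this representation is irreducible.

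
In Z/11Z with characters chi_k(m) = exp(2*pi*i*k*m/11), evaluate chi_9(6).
chi_9(6) = zeta_11^54 = exp(-2*I*pi/11)

chi_9(6) = zeta_11^(9*6) = zeta_11^54. Since zeta_11^11 = 1, this equals zeta_11^10 = exp(2*pi*i*10/11) = exp(-2*I*pi/11).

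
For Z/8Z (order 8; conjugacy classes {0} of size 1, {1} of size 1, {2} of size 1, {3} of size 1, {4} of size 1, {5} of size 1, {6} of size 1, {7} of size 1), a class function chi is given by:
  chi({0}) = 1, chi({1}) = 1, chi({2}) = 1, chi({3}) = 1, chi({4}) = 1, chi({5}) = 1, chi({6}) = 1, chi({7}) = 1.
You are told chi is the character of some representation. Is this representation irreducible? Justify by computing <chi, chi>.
Irreducible: <chi, chi> = 1.

Justification: <chi, chi> = (1/|G|) sum_C |C| * |chi(C)|^2 = (1/8)[1*|1|^2 + 1*|1|^2 + 1*|1|^2 + 1*|1|^2 + 1*|1|^2 + 1*|1|^2 + 1*|1|^2 + 1*|1|^2]
  = (1/8)[(1) + (1) + (1) + (1) + (1) + (1) + (1) + (1)] = 8/8 = 1.
(Exp terms are combined using exp(i*s)*conj(exp(i*t)) = exp(i*(s-t)), and sums of them are collapsed using the identity that for every m > 1 the m distinct m-th roots of unity sum to 0, e.g. 1 + exp(2*I*pi/3) + exp(-2*I*pi/3) = 0.)
A character is irreducible iff <chi, chi> = 1, so this representation is irreducible.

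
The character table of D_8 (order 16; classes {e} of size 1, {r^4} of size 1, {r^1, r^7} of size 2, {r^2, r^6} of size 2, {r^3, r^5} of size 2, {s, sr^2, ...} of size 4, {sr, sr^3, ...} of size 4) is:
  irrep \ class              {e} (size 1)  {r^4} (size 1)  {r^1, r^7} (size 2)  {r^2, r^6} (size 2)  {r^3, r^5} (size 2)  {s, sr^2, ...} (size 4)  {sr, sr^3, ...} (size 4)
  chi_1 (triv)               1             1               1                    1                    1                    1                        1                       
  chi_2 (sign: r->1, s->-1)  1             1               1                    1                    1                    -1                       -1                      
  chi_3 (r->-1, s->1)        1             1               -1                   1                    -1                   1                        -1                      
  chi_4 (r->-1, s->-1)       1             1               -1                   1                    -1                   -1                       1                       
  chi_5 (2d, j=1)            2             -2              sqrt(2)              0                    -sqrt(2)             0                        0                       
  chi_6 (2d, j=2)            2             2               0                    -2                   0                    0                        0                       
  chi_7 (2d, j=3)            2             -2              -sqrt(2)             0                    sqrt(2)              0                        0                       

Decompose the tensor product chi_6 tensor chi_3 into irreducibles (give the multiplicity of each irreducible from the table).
chi_6 tensor chi_3 = chi_6 (all other irreducibles have multiplicity 0).

Proof sketch: The character of a tensor product is the pointwise product (chi_6 * chi_3)(C) = chi_6(C) * chi_3(C):
  {e}: (2)*(1), {r^4}: (2)*(1), {r^1, r^7}: (0)*(-1), {r^2, r^6}: (-2)*(1), {r^3, r^5}: (0)*(-1), {s, sr^2, ...}: (0)*(1), {sr, sr^3, ...}: (0)*(-1)
so (chi_6 * chi_3) takes values
  {e} -> 2, {r^4} -> 2, {r^1, r^7} -> 0, {r^2, r^6} -> -2, {r^3, r^5} -> 0, {s, sr^2, ...} -> 0, {sr, sr^3, ...} -> 0.
Now take the inner product of this character with each irreducible chi from the table, <chi_6*chi_3, chi> = (1/16) sum_C |C| (chi_6*chi_3)(C) conj(chi(C)):
  <chi_6*chi_3, chi_1> = (1/16)[1*(2)*conj(1) + 1*(2)*conj(1) + 2*(0)*conj(1) + 2*(-2)*conj(1) + 2*(0)*conj(1) + 4*(0)*conj(1) + 4*(0)*conj(1)]
      = (1/16)[(2) + (2) + (0) + (-4) + (0) + (0) + (0)] = 0/16 = 0
  <chi_6*chi_3, chi_2> = (1/16)[1*(2)*conj(1) + 1*(2)*conj(1) + 2*(0)*conj(1) + 2*(-2)*conj(1) + 2*(0)*conj(1) + 4*(0)*conj(-1) + 4*(0)*conj(-1)]
      = (1/16)[(2) + (2) + (0) + (-4) + (0) + (0) + (0)] = 0/16 = 0
  <chi_6*chi_3, chi_3> = (1/16)[1*(2)*conj(1) + 1*(2)*conj(1) + 2*(0)*conj(-1) + 2*(-2)*conj(1) + 2*(0)*conj(-1) + 4*(0)*conj(1) + 4*(0)*conj(-1)]
      = (1/16)[(2) + (2) + (0) + (-4) + (0) + (0) + (0)] = 0/16 = 0
  <chi_6*chi_3, chi_4> = (1/16)[1*(2)*conj(1) + 1*(2)*conj(1) + 2*(0)*conj(-1) + 2*(-2)*conj(1) + 2*(0)*conj(-1) + 4*(0)*conj(-1) + 4*(0)*conj(1)]
      = (1/16)[(2) + (2) + (0) + (-4) + (0) + (0) + (0)] = 0/16 = 0
  <chi_6*chi_3, chi_5> = (1/16)[1*(2)*conj(2) + 1*(2)*conj(-2) + 2*(0)*conj(sqrt(2)) + 2*(-2)*conj(0) + 2*(0)*conj(-sqrt(2)) + 4*(0)*conj(0) + 4*(0)*conj(0)]
      = (1/16)[(4) + (-4) + (0) + (0) + (0) + (0) + (0)] = 0/16 = 0
  <chi_6*chi_3, chi_6> = (1/16)[1*(2)*conj(2) + 1*(2)*conj(2) + 2*(0)*conj(0) + 2*(-2)*conj(-2) + 2*(0)*conj(0) + 4*(0)*conj(0) + 4*(0)*conj(0)]
      = (1/16)[(4) + (4) + (0) + (8) + (0) + (0) + (0)] = 16/16 = 1
  <chi_6*chi_3, chi_7> = (1/16)[1*(2)*conj(2) + 1*(2)*conj(-2) + 2*(0)*conj(-sqrt(2)) + 2*(-2)*conj(0) + 2*(0)*conj(sqrt(2)) + 4*(0)*conj(0) + 4*(0)*conj(0)]
      = (1/16)[(4) + (-4) + (0) + (0) + (0) + (0) + (0)] = 0/16 = 0
Hence the multiplicities are chi_6: 1. Dimension check: dim(chi_6)*dim(chi_3) = 2*1 = 2 and sum (mult * dim) = 1*2 = 2.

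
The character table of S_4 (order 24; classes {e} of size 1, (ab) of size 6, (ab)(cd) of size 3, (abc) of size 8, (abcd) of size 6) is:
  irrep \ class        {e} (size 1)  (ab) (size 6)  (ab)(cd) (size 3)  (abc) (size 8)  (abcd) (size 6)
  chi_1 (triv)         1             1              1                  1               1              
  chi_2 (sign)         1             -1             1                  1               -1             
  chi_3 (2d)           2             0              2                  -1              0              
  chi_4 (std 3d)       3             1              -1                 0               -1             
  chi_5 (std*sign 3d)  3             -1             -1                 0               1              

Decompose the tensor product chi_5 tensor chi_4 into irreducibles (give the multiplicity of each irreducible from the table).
chi_5 tensor chi_4 = chi_2 + chi_3 + chi_4 + chi_5 (all other irreducibles have multiplicity 0).

Argument: The character of a tensor product is the pointwise product (chi_5 * chi_4)(C) = chi_5(C) * chi_4(C):
  {e}: (3)*(3), (ab): (-1)*(1), (ab)(cd): (-1)*(-1), (abc): (0)*(0), (abcd): (1)*(-1)
so (chi_5 * chi_4) takes values
  {e} -> 9, (ab) -> -1, (ab)(cd) -> 1, (abc) -> 0, (abcd) -> -1.
Now take the inner product of this character with each irreducible chi from the table, <chi_5*chi_4, chi> = (1/24) sum_C |C| (chi_5*chi_4)(C) conj(chi(C)):
  <chi_5*chi_4, chi_1> = (1/24)[1*(9)*conj(1) + 6*(-1)*conj(1) + 3*(1)*conj(1) + 8*(0)*conj(1) + 6*(-1)*conj(1)]
      = (1/24)[(9) + (-6) + (3) + (0) + (-6)] = 0/24 = 0
  <chi_5*chi_4, chi_2> = (1/24)[1*(9)*conj(1) + 6*(-1)*conj(-1) + 3*(1)*conj(1) + 8*(0)*conj(1) + 6*(-1)*conj(-1)]
      = (1/24)[(9) + (6) + (3) + (0) + (6)] = 24/24 = 1
  <chi_5*chi_4, chi_3> = (1/24)[1*(9)*conj(2) + 6*(-1)*conj(0) + 3*(1)*conj(2) + 8*(0)*conj(-1) + 6*(-1)*conj(0)]
      = (1/24)[(18) + (0) + (6) + (0) + (0)] = 24/24 = 1
  <chi_5*chi_4, chi_4> = (1/24)[1*(9)*conj(3) + 6*(-1)*conj(1) + 3*(1)*conj(-1) + 8*(0)*conj(0) + 6*(-1)*conj(-1)]
      = (1/24)[(27) + (-6) + (-3) + (0) + (6)] = 24/24 = 1
  <chi_5*chi_4, chi_5> = (1/24)[1*(9)*conj(3) + 6*(-1)*conj(-1) + 3*(1)*conj(-1) + 8*(0)*conj(0) + 6*(-1)*conj(1)]
      = (1/24)[(27) + (6) + (-3) + (0) + (-6)] = 24/24 = 1
Hence the multiplicities are chi_2: 1, chi_3: 1, chi_4: 1, chi_5: 1. Dimension check: dim(chi_5)*dim(chi_4) = 3*3 = 9 and sum (mult * dim) = 1*1 + 1*2 + 1*3 + 1*3 = 9.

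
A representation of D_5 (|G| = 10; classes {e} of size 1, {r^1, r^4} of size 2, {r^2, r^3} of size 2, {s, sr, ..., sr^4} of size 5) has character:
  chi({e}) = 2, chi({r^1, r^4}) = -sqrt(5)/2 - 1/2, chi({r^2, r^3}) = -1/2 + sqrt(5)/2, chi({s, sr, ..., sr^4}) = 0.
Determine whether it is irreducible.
Irreducible: <chi, chi> = 1.

Solution. <chi, chi> = (1/|G|) sum_C |C| * |chi(C)|^2 = (1/10)[1*|2|^2 + 2*|-sqrt(5)/2 - 1/2|^2 + 2*|-1/2 + sqrt(5)/2|^2 + 5*|0|^2]
  = (1/10)[(4) + (sqrt(5) + 3) + (3 - sqrt(5)) + (0)] = 10/10 = 1.
A character is irreducible iff <chi, chi> = 1, so this representation is irreducible.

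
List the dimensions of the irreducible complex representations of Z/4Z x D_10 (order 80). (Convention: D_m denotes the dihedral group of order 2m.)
Dimensions: 1, 1, 1, 1, 1, 1, 1, 1, 1, 1, 1, 1, 1, 1, 1, 1, 2, 2, 2, 2, 2, 2, 2, 2, 2, 2, 2, 2, 2, 2, 2, 2

There are 32 irreducibles (= number of conjugacy classes). Their dimensions d_i satisfy sum d_i^2 = |G| = 80: 1 + 1 + 1 + 1 + 1 + 1 + 1 + 1 + 1 + 1 + 1 + 1 + 1 + 1 + 1 + 1 + 4 + 4 + 4 + 4 + 4 + 4 + 4 + 4 + 4 + 4 + 4 + 4 + 4 + 4 + 4 + 4 = 80. (For the product with Z/4Z: each of the 4 1-dim characters of Z/4Z tensors with each irrep of D_10, giving 4 copies of each D_10-dimension.)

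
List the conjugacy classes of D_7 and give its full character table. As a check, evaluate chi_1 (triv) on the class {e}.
Conjugacy classes: {e} of size 1, {r^1, r^6} of size 2, {r^2, r^5} of size 2, {r^3, r^4} of size 2, {s, sr, ..., sr^6} of size 7.
Character table:
  irrep \ class              {e} (size 1)  {r^1, r^6} (size 2)  {r^2, r^5} (size 2)  {r^3, r^4} (size 2)  {s, sr, ..., sr^6} (size 7)
  chi_1 (triv)               1             1                    1                    1                    1                          
  chi_2 (sign: r->1, s->-1)  1             1                    1                    1                    -1                         
  chi_3 (2d, j=1)            2             2*cos(2*pi/7)        -2*cos(3*pi/7)       -2*cos(pi/7)         0                          
  chi_4 (2d, j=2)            2             -2*cos(3*pi/7)       -2*cos(pi/7)         2*cos(2*pi/7)        0                          
  chi_5 (2d, j=3)            2             -2*cos(pi/7)         2*cos(2*pi/7)        -2*cos(3*pi/7)       0                          

Spot check: chi_1 (triv) on {e} = 1.

Explanation: D_7 has order 2*7 = 14 with 5 conjugacy classes, hence 5 irreducibles. Sum of squared dims 1 + 1 + 4 + 4 + 4 = 14 = |G|. Linear characters come from the abelianisation; the 2-dimensional irreps have character r^k -> 2*cos(2*pi*j*k/7), reflections -> 0.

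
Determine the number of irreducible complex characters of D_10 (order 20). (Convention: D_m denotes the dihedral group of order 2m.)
8

Solution. The number of irreducible complex representations of a finite group equals its number of conjugacy classes. D_10 has 8 conjugacy classes (n/2 + 3 for n even), so D_10 (order 20) has exactly 8 irreducible complex representations.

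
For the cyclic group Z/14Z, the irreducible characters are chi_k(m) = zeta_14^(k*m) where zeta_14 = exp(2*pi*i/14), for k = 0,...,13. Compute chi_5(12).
chi_5(12) = zeta_14^60 = exp(4*I*pi/7)

chi_5(12) = zeta_14^(5*12) = zeta_14^60. Since zeta_14^14 = 1, this equals zeta_14^4 = exp(2*pi*i*4/14) = exp(4*I*pi/7).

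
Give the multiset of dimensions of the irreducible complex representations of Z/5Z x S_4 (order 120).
Dimensions: 1, 1, 1, 1, 1, 1, 1, 1, 1, 1, 2, 2, 2, 2, 2, 3, 3, 3, 3, 3, 3, 3, 3, 3, 3

There are 25 irreducibles (= number of conjugacy classes). Their dimensions d_i satisfy sum d_i^2 = |G| = 120: 1 + 1 + 1 + 1 + 1 + 1 + 1 + 1 + 1 + 1 + 4 + 4 + 4 + 4 + 4 + 9 + 9 + 9 + 9 + 9 + 9 + 9 + 9 + 9 + 9 = 120. (For the product with Z/5Z: each of the 5 1-dim characters of Z/5Z tensors with each irrep of S_4, giving 5 copies of each S_4-dimension.)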